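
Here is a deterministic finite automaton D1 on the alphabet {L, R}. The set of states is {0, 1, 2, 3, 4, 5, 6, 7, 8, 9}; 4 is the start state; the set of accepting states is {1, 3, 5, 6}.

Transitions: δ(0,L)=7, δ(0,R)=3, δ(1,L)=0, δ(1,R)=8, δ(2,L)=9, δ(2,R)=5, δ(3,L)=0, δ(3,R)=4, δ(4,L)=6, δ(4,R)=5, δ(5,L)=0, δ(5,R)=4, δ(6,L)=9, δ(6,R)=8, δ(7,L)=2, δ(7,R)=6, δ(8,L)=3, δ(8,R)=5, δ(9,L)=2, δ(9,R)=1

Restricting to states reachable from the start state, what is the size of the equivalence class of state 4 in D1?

2

All states are reachable from the start state.
Initial partition by acceptance: {1,3,5,6} | {0,2,4,7,8,9}.
On input L, block {0,2,4,7,8,9} splits into {0,2,7,9} and {4,8}.
Stable partition: {1,3,5,6} | {0,2,7,9} | {4,8} — 3 equivalence classes.
The equivalence class containing 4 is {4,8}, of size 2.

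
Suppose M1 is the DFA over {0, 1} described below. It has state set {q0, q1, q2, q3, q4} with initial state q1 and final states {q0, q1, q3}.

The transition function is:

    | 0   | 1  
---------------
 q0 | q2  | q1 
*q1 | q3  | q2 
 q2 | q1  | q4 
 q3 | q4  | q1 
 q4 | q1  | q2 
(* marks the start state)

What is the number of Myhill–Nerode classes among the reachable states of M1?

Reachable states from the start: {q1,q2,q3,q4}. Unreachable: {q0} — drop them.
P0 = {q1,q3} | {q2,q4}.
Split {q1,q3} by δ(·,0) → {q1} and {q3}.
Stable partition: {q1} | {q2,q4} | {q3} — 3 equivalence classes.

3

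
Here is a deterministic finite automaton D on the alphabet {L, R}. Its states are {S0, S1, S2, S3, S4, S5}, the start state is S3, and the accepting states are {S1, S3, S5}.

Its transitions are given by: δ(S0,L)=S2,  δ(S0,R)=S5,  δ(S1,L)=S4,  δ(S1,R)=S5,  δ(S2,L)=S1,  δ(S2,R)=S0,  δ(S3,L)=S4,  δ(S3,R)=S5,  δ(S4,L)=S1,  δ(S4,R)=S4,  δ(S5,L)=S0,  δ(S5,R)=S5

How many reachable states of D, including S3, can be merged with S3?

Every state is reachable, so we keep all 6.
Start with accepting vs non-accepting: {S1,S3,S5} | {S0,S2,S4}.
On input L, block {S0,S2,S4} splits into {S2,S4} and {S0}.
Split {S1,S3,S5} by δ(·,L) → {S1,S3} and {S5}.
Refine {S2,S4} on symbol R: members go to different blocks, giving {S2} and {S4}.
Stable partition: {S1,S3} | {S2} | {S0} | {S5} | {S4} — 5 equivalence classes.
State S3 belongs to the block {S1,S3}, which has 2 states.

2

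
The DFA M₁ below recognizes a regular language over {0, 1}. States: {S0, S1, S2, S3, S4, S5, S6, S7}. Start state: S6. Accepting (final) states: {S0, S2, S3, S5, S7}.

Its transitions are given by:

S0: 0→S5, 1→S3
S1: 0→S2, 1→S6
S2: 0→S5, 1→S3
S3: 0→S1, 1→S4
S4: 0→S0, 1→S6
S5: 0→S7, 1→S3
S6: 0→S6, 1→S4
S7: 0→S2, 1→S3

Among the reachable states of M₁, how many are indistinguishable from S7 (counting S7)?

4

All states are reachable from the start state.
Initial partition by acceptance: {S0,S2,S3,S5,S7} | {S1,S4,S6}.
Split {S0,S2,S3,S5,S7} by δ(·,0) → {S0,S2,S5,S7} and {S3}.
Split {S1,S4,S6} by δ(·,0) → {S1,S4} and {S6}.
The partition is now stable with 4 blocks: {S0,S2,S5,S7} | {S1,S4} | {S3} | {S6}.
State S7 belongs to the block {S0,S2,S5,S7}, which has 4 states.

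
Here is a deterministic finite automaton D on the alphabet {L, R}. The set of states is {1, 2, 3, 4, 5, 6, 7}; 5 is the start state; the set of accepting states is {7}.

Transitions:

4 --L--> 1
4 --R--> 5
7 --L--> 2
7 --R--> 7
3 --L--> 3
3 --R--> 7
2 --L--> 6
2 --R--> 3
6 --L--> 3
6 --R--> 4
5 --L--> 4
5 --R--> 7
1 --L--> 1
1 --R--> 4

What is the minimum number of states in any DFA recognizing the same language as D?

P0 = {7} | {1,2,3,4,5,6}.
Split {1,2,3,4,5,6} by δ(·,R) → {1,2,4,6} and {3,5}.
Refine {1,2,4,6} on symbol L: members go to different blocks, giving {1,2,4} and {6}.
Refine {1,2,4} on symbol L: members go to different blocks, giving {1,4} and {2}.
Split {1,4} by δ(·,R) → {1} and {4}.
Refine {3,5} on symbol L: members go to different blocks, giving {3} and {5}.
The partition is now stable with 7 blocks: {7} | {1} | {3} | {6} | {2} | {4} | {5}.

7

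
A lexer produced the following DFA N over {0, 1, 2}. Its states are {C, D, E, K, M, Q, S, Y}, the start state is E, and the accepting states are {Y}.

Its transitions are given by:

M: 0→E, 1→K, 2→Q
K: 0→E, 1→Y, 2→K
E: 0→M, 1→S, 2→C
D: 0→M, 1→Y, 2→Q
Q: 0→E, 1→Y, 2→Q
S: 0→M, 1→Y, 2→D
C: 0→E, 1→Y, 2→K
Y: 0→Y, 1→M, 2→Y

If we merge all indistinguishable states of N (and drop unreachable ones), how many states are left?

3

Every state is reachable, so we keep all 8.
P0 = {Y} | {C,D,E,K,M,Q,S}.
Refine {C,D,E,K,M,Q,S} on symbol 1: members go to different blocks, giving {C,D,K,Q,S} and {E,M}.
No further refinement is possible. Final partition (3 blocks): {Y} | {C,D,K,Q,S} | {E,M}.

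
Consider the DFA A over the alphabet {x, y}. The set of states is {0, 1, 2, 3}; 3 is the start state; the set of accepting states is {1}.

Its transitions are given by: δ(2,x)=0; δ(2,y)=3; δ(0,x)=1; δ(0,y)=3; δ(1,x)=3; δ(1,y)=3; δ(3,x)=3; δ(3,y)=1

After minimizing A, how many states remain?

Reachable states from the start: {1,3}. Unreachable: {0,2} — drop them.
P0 = {1} | {3}.
The partition is now stable with 2 blocks: {1} | {3}.

2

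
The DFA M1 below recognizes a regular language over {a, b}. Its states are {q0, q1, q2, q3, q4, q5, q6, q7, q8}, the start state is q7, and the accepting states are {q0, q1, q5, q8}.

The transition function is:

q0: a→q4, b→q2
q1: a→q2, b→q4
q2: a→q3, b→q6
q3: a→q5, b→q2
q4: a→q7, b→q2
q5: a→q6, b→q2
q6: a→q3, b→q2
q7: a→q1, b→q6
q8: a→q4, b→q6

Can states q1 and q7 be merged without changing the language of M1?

No

Reachable states from the start: {q1,q2,q3,q4,q5,q6,q7}. Unreachable: {q0,q8} — drop them.
Initial partition by acceptance: {q1,q5} | {q2,q3,q4,q6,q7}.
On input a, block {q2,q3,q4,q6,q7} splits into {q2,q4,q6} and {q3,q7}.
No further refinement is possible. Final partition (3 blocks): {q1,q5} | {q2,q4,q6} | {q3,q7}.
q1 and q7 end up in different blocks, so they are distinguishable. For instance, the string 'ε' is accepted from only q1.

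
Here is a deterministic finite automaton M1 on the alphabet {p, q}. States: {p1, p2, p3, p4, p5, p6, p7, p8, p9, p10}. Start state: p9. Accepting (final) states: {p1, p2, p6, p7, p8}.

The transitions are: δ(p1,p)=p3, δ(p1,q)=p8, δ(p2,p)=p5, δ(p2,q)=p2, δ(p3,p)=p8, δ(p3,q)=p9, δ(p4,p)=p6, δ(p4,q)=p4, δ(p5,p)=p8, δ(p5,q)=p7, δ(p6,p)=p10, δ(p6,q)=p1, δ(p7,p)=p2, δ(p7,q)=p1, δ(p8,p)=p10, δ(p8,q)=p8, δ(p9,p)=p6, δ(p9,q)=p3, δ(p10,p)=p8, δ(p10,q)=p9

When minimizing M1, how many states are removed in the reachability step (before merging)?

Starting at p9 and following transitions, the reachable set is {p1, p3, p6, p8, p9, p10}. That leaves p2, p4, p5, p7 unreachable — 4 in total.

4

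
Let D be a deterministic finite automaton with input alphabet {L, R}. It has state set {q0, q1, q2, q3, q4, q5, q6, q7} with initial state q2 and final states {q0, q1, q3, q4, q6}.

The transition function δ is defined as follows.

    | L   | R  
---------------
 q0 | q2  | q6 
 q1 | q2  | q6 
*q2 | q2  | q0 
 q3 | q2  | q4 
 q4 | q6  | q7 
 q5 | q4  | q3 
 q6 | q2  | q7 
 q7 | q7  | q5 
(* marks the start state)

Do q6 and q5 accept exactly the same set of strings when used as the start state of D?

No

States {q1} cannot be reached from the start state, so discard them.
Start with accepting vs non-accepting: {q0,q3,q4,q6} | {q2,q5,q7}.
Refine {q0,q3,q4,q6} on symbol L: members go to different blocks, giving {q0,q3,q6} and {q4}.
Split {q0,q3,q6} by δ(·,R) → {q0} and {q3} and {q6}.
On input L, block {q2,q5,q7} splits into {q2,q7} and {q5}.
Refine {q2,q7} on symbol R: members go to different blocks, giving {q2} and {q7}.
The partition is now stable with 7 blocks: {q0} | {q2} | {q4} | {q3} | {q6} | {q5} | {q7}.
q6 and q5 end up in different blocks, so they are distinguishable. For instance, the string 'ε' is accepted from only q6.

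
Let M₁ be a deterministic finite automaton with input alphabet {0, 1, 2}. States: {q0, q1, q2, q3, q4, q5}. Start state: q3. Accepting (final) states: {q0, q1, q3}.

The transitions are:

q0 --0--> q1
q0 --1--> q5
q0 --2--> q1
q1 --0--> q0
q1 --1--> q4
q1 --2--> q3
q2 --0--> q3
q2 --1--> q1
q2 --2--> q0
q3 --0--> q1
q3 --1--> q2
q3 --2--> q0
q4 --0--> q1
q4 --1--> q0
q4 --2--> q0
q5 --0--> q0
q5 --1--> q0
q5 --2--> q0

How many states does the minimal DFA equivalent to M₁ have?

2

All states are reachable from the start state.
P0 = {q0,q1,q3} | {q2,q4,q5}.
The partition is now stable with 2 blocks: {q0,q1,q3} | {q2,q4,q5}.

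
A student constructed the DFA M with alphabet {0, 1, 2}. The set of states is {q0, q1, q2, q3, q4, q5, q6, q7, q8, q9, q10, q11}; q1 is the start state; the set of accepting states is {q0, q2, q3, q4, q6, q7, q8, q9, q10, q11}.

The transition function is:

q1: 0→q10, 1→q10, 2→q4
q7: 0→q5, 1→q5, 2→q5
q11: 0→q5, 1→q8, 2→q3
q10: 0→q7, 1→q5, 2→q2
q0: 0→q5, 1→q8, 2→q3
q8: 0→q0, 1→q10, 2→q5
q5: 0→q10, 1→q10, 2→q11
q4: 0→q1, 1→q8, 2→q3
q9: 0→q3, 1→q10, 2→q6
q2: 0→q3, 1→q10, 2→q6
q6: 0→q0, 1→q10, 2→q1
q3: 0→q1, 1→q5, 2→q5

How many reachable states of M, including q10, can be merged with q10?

First remove the unreachable states {q9}; 11 states remain.
P0 = {q0,q2,q3,q4,q6,q7,q8,q10,q11} | {q1,q5}.
On input 0, block {q0,q2,q3,q4,q6,q7,q8,q10,q11} splits into {q0,q3,q4,q7,q11} and {q2,q6,q8,q10}.
On input 1, block {q0,q3,q4,q7,q11} splits into {q0,q4,q11} and {q3,q7}.
Refine {q2,q6,q8,q10} on symbol 0: members go to different blocks, giving {q2,q10} and {q6,q8}.
On input 1, block {q2,q10} splits into {q2} and {q10}.
Stable partition: {q0,q4,q11} | {q1,q5} | {q2} | {q3,q7} | {q6,q8} | {q10} — 6 equivalence classes.
State q10 belongs to the block {q10}, which has 1 states.

1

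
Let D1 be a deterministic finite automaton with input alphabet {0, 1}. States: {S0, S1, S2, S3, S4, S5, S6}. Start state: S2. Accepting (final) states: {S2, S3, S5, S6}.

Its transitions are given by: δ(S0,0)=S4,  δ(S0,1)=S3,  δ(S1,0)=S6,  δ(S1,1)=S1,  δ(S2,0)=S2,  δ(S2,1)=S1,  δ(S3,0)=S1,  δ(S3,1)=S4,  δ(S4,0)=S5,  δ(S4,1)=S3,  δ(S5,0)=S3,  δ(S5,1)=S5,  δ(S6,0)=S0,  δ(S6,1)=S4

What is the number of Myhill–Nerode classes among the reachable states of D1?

Every state is reachable, so we keep all 7.
Initial partition by acceptance: {S2,S3,S5,S6} | {S0,S1,S4}.
Split {S2,S3,S5,S6} by δ(·,0) → {S2,S5} and {S3,S6}.
Split {S2,S5} by δ(·,0) → {S2} and {S5}.
Refine {S0,S1,S4} on symbol 0: members go to different blocks, giving {S0} and {S1} and {S4}.
Refine {S3,S6} on symbol 0: members go to different blocks, giving {S3} and {S6}.
Stable partition: {S2} | {S0} | {S3} | {S5} | {S1} | {S4} | {S6} — 7 equivalence classes.

7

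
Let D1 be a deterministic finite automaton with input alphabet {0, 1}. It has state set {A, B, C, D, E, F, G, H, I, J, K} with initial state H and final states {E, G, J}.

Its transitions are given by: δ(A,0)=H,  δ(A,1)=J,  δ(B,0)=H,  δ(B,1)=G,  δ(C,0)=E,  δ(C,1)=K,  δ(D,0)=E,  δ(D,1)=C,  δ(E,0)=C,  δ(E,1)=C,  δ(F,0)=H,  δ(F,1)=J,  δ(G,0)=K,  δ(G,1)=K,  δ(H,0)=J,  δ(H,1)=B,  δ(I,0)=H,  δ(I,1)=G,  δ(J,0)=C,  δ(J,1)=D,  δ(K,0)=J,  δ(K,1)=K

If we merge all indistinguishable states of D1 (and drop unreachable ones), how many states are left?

4

Reachable states from the start: {B,C,D,E,G,H,J,K}. Unreachable: {A,F,I} — drop them.
Start with accepting vs non-accepting: {E,G,J} | {B,C,D,H,K}.
Split {B,C,D,H,K} by δ(·,0) → {C,D,H,K} and {B}.
On input 1, block {C,D,H,K} splits into {C,D,K} and {H}.
Stable partition: {E,G,J} | {C,D,K} | {B} | {H} — 4 equivalence classes.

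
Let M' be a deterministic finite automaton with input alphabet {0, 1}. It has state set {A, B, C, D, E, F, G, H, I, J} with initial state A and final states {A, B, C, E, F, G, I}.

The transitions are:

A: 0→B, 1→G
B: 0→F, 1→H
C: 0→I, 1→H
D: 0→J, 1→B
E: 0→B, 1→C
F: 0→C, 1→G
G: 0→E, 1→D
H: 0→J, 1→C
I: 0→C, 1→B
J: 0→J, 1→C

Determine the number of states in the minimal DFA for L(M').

P0 = {A,B,C,E,F,G,I} | {D,H,J}.
On input 1, block {A,B,C,E,F,G,I} splits into {A,E,F,I} and {B,C,G}.
The partition is now stable with 3 blocks: {A,E,F,I} | {D,H,J} | {B,C,G}.

3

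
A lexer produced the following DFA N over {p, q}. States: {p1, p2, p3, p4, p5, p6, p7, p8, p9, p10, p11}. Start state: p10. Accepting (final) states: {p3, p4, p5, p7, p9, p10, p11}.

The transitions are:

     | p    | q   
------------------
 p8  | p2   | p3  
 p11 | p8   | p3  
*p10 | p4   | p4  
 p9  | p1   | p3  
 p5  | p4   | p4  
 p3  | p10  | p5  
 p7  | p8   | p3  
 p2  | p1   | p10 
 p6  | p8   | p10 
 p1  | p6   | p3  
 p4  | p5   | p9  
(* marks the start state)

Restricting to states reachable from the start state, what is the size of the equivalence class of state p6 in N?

States {p7,p11} cannot be reached from the start state, so discard them.
Start with accepting vs non-accepting: {p3,p4,p5,p9,p10} | {p1,p2,p6,p8}.
Refine {p3,p4,p5,p9,p10} on symbol p: members go to different blocks, giving {p3,p4,p5,p10} and {p9}.
Refine {p3,p4,p5,p10} on symbol q: members go to different blocks, giving {p3,p5,p10} and {p4}.
Split {p3,p5,p10} by δ(·,p) → {p5,p10} and {p3}.
Refine {p1,p2,p6,p8} on symbol q: members go to different blocks, giving {p1,p8} and {p2,p6}.
The partition is now stable with 6 blocks: {p5,p10} | {p1,p8} | {p9} | {p4} | {p3} | {p2,p6}.
State p6 belongs to the block {p2,p6}, which has 2 states.

2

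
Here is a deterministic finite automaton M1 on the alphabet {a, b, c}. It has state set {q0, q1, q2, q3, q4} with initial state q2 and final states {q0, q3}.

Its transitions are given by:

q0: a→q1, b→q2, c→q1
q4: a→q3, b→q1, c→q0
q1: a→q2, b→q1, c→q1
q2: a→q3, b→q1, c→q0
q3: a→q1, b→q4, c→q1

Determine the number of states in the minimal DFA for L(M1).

3

P0 = {q0,q3} | {q1,q2,q4}.
Refine {q1,q2,q4} on symbol a: members go to different blocks, giving {q2,q4} and {q1}.
Stable partition: {q0,q3} | {q2,q4} | {q1} — 3 equivalence classes.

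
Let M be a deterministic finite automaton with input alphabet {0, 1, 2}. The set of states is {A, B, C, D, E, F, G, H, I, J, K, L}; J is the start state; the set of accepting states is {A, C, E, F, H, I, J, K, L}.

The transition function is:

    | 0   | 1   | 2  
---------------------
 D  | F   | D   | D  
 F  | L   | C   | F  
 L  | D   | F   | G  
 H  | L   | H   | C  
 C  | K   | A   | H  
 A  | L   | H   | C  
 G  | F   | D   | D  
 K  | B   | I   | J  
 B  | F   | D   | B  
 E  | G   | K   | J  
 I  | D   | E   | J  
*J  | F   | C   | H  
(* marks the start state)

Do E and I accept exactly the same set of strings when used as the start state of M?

Yes

Every state is reachable, so we keep all 12.
Initial partition by acceptance: {A,C,E,F,H,I,J,K,L} | {B,D,G}.
Refine {A,C,E,F,H,I,J,K,L} on symbol 0: members go to different blocks, giving {A,C,F,H,J} and {E,I,K,L}.
On input 0, block {A,C,F,H,J} splits into {A,C,F,H} and {J}.
On input 1, block {E,I,K,L} splits into {E,I,K} and {L}.
Split {A,C,F,H} by δ(·,0) → {A,F,H} and {C}.
Refine {A,F,H} on symbol 1: members go to different blocks, giving {A,H} and {F}.
The partition is now stable with 7 blocks: {A,H} | {B,D,G} | {E,I,K} | {J} | {L} | {C} | {F}.
E and I lie in the same block of the stable partition, so they are equivalent — no string distinguishes them.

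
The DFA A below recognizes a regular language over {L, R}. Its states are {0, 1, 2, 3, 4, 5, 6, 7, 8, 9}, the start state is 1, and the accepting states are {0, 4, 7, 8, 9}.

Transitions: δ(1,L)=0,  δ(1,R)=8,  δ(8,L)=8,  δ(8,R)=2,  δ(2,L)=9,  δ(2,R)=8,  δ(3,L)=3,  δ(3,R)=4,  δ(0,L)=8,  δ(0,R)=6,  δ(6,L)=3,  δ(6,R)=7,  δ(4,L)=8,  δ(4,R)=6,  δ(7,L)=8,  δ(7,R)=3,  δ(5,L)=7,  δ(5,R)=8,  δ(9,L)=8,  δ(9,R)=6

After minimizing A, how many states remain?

4

States {5} cannot be reached from the start state, so discard them.
Start with accepting vs non-accepting: {0,4,7,8,9} | {1,2,3,6}.
Split {1,2,3,6} by δ(·,L) → {1,2} and {3,6}.
Refine {0,4,7,8,9} on symbol R: members go to different blocks, giving {0,4,7,9} and {8}.
No further refinement is possible. Final partition (4 blocks): {0,4,7,9} | {1,2} | {3,6} | {8}.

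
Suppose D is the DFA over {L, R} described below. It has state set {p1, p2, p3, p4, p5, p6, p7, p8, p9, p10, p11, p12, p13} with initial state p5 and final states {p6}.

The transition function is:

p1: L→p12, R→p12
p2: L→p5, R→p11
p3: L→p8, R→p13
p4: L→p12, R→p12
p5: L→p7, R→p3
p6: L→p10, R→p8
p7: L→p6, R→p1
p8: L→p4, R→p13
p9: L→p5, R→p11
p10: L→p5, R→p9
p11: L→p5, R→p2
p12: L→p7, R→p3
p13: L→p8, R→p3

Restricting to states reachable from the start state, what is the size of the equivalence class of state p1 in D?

2

Start with accepting vs non-accepting: {p6} | {p1,p2,p3,p4,p5,p7,p8,p9,p10,p11,p12,p13}.
On input L, block {p1,p2,p3,p4,p5,p7,p8,p9,p10,p11,p12,p13} splits into {p1,p2,p3,p4,p5,p8,p9,p10,p11,p12,p13} and {p7}.
On input L, block {p1,p2,p3,p4,p5,p8,p9,p10,p11,p12,p13} splits into {p1,p2,p3,p4,p8,p9,p10,p11,p13} and {p5,p12}.
On input L, block {p1,p2,p3,p4,p8,p9,p10,p11,p13} splits into {p1,p2,p4,p9,p10,p11} and {p3,p8,p13}.
Refine {p1,p2,p4,p9,p10,p11} on symbol R: members go to different blocks, giving {p2,p9,p10,p11} and {p1,p4}.
Split {p3,p8,p13} by δ(·,L) → {p3,p13} and {p8}.
No further refinement is possible. Final partition (7 blocks): {p6} | {p2,p9,p10,p11} | {p7} | {p5,p12} | {p3,p13} | {p1,p4} | {p8}.
The equivalence class containing p1 is {p1,p4}, of size 2.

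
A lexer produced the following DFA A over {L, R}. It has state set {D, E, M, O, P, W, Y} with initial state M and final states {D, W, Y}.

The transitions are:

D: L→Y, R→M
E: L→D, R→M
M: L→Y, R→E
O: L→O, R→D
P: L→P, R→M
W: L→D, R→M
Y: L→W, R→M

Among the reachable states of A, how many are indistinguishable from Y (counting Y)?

3

States {O,P} cannot be reached from the start state, so discard them.
Initial partition by acceptance: {D,W,Y} | {E,M}.
The partition is now stable with 2 blocks: {D,W,Y} | {E,M}.
State Y belongs to the block {D,W,Y}, which has 3 states.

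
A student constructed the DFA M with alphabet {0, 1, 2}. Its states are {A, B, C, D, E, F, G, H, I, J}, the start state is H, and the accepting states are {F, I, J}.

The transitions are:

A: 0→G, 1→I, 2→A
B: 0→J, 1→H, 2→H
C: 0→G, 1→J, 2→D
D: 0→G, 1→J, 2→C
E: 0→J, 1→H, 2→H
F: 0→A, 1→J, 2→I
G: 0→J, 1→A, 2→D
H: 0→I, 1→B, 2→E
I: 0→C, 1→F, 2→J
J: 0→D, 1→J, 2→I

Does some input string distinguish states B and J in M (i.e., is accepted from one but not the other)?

All states are reachable from the start state.
Start with accepting vs non-accepting: {F,I,J} | {A,B,C,D,E,G,H}.
Refine {A,B,C,D,E,G,H} on symbol 0: members go to different blocks, giving {B,E,G,H} and {A,C,D}.
Refine {B,E,G,H} on symbol 1: members go to different blocks, giving {B,E,H} and {G}.
Stable partition: {F,I,J} | {B,E,H} | {A,C,D} | {G} — 4 equivalence classes.
B and J end up in different blocks, so they are distinguishable. For instance, the string 'ε' is accepted from only J.

Yes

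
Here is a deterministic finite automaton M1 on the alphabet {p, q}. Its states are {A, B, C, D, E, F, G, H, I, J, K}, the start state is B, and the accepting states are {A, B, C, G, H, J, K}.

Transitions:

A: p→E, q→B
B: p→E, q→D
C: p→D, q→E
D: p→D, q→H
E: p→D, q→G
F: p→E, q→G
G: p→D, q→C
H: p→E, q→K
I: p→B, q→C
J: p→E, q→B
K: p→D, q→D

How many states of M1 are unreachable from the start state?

BFS from B reaches {B, C, D, E, G, H, K}; the 4 state(s) A, F, I, J are never visited.

4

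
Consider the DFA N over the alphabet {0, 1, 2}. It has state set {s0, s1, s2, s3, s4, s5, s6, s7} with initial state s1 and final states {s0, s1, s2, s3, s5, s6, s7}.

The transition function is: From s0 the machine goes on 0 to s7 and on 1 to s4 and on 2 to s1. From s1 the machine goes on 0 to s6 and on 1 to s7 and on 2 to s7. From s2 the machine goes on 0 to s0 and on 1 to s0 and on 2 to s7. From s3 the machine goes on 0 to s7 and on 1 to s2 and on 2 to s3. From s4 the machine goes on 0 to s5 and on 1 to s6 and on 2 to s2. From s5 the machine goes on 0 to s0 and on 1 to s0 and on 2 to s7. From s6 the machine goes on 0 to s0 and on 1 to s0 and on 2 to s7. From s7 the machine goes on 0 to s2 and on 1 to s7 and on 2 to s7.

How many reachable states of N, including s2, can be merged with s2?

First remove the unreachable states {s3}; 7 states remain.
Start with accepting vs non-accepting: {s0,s1,s2,s5,s6,s7} | {s4}.
On input 1, block {s0,s1,s2,s5,s6,s7} splits into {s1,s2,s5,s6,s7} and {s0}.
On input 0, block {s1,s2,s5,s6,s7} splits into {s2,s5,s6} and {s1,s7}.
Stable partition: {s2,s5,s6} | {s4} | {s0} | {s1,s7} — 4 equivalence classes.
State s2 belongs to the block {s2,s5,s6}, which has 3 states.

3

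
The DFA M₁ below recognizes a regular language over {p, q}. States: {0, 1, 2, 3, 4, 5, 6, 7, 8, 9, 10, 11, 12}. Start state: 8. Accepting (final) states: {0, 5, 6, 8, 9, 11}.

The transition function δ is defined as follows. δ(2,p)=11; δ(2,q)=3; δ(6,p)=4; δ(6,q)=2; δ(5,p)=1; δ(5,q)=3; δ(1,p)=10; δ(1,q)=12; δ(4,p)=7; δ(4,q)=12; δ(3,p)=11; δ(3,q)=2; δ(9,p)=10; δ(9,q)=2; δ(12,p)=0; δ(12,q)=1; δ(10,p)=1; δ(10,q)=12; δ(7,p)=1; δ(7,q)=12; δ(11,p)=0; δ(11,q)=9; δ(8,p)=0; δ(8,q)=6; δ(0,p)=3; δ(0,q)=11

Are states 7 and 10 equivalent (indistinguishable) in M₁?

Yes

Reachable states from the start: {0,1,2,3,4,6,7,8,9,10,11,12}. Unreachable: {5} — drop them.
P0 = {0,6,8,9,11} | {1,2,3,4,7,10,12}.
On input p, block {0,6,8,9,11} splits into {0,6,9} and {8,11}.
Split {0,6,9} by δ(·,q) → {6,9} and {0}.
On input p, block {1,2,3,4,7,10,12} splits into {1,4,7,10} and {2,3} and {12}.
The partition is now stable with 6 blocks: {6,9} | {1,4,7,10} | {8,11} | {0} | {2,3} | {12}.
7 and 10 lie in the same block of the stable partition, so they are equivalent — no string distinguishes them.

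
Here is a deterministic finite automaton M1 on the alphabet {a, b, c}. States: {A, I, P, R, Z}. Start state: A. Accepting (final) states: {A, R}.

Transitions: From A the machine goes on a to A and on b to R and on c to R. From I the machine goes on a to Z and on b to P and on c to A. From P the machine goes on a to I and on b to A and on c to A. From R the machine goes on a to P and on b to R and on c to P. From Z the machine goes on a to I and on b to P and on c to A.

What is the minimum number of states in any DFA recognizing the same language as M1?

4

P0 = {A,R} | {I,P,Z}.
On input a, block {A,R} splits into {A} and {R}.
Refine {I,P,Z} on symbol b: members go to different blocks, giving {I,Z} and {P}.
The partition is now stable with 4 blocks: {A} | {I,Z} | {R} | {P}.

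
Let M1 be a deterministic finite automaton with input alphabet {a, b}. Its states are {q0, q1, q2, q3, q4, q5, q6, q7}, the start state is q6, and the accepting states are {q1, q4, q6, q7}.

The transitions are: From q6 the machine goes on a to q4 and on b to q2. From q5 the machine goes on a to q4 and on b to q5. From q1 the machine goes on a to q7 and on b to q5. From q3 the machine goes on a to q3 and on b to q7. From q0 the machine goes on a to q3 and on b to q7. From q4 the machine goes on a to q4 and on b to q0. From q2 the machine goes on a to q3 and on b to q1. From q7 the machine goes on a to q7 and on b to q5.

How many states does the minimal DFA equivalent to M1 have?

4

Start with accepting vs non-accepting: {q1,q4,q6,q7} | {q0,q2,q3,q5}.
Split {q0,q2,q3,q5} by δ(·,a) → {q0,q2,q3} and {q5}.
Split {q1,q4,q6,q7} by δ(·,b) → {q1,q7} and {q4,q6}.
Stable partition: {q1,q7} | {q0,q2,q3} | {q5} | {q4,q6} — 4 equivalence classes.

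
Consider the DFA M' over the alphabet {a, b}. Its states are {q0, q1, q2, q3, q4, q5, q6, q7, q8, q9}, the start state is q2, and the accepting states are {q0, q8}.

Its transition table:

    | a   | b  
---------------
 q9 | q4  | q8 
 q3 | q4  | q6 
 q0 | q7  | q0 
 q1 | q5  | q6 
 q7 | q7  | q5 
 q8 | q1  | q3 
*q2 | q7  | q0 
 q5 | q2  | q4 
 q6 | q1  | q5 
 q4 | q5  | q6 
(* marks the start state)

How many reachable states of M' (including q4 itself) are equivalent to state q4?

2

First remove the unreachable states {q3,q8,q9}; 7 states remain.
P0 = {q0} | {q1,q2,q4,q5,q6,q7}.
On input b, block {q1,q2,q4,q5,q6,q7} splits into {q1,q4,q5,q6,q7} and {q2}.
Refine {q1,q4,q5,q6,q7} on symbol a: members go to different blocks, giving {q1,q4,q6,q7} and {q5}.
Refine {q1,q4,q6,q7} on symbol a: members go to different blocks, giving {q1,q4} and {q6,q7}.
Refine {q6,q7} on symbol a: members go to different blocks, giving {q6} and {q7}.
Stable partition: {q0} | {q1,q4} | {q2} | {q5} | {q6} | {q7} — 6 equivalence classes.
State q4 belongs to the block {q1,q4}, which has 2 states.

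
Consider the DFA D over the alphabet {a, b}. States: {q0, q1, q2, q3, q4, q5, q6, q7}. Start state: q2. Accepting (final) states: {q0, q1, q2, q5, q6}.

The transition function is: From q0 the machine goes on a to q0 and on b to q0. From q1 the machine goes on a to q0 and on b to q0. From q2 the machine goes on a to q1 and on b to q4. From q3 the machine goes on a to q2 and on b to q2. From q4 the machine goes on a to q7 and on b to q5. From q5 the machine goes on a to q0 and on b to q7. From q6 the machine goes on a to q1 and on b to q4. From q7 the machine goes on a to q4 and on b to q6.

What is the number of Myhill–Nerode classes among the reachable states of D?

Reachable states from the start: {q0,q1,q2,q4,q5,q6,q7}. Unreachable: {q3} — drop them.
P0 = {q0,q1,q2,q5,q6} | {q4,q7}.
On input b, block {q0,q1,q2,q5,q6} splits into {q2,q5,q6} and {q0,q1}.
No further refinement is possible. Final partition (3 blocks): {q2,q5,q6} | {q4,q7} | {q0,q1}.

3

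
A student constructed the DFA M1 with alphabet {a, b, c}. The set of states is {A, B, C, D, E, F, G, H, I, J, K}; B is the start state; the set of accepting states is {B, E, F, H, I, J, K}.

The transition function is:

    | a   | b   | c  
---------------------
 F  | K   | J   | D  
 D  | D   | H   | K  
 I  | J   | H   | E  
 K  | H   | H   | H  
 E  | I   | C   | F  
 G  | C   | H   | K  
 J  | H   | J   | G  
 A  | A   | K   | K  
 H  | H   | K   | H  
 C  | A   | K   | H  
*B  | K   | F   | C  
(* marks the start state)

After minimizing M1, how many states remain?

States {E,I} cannot be reached from the start state, so discard them.
Start with accepting vs non-accepting: {B,F,H,J,K} | {A,C,D,G}.
Split {B,F,H,J,K} by δ(·,c) → {B,F,J} and {H,K}.
The partition is now stable with 3 blocks: {B,F,J} | {A,C,D,G} | {H,K}.

3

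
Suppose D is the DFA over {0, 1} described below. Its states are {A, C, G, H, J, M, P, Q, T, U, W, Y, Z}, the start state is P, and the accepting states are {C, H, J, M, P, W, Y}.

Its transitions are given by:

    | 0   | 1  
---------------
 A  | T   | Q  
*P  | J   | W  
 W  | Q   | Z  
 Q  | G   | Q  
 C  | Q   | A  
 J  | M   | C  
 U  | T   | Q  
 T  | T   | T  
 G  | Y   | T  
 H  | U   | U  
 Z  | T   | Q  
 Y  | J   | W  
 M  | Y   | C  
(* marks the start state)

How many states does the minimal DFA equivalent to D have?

First remove the unreachable states {H,U}; 11 states remain.
Initial partition by acceptance: {C,J,M,P,W,Y} | {A,G,Q,T,Z}.
Split {C,J,M,P,W,Y} by δ(·,0) → {J,M,P,Y} and {C,W}.
Refine {A,G,Q,T,Z} on symbol 0: members go to different blocks, giving {A,Q,T,Z} and {G}.
On input 0, block {A,Q,T,Z} splits into {A,T,Z} and {Q}.
Split {A,T,Z} by δ(·,1) → {A,Z} and {T}.
Stable partition: {J,M,P,Y} | {A,Z} | {C,W} | {G} | {Q} | {T} — 6 equivalence classes.

6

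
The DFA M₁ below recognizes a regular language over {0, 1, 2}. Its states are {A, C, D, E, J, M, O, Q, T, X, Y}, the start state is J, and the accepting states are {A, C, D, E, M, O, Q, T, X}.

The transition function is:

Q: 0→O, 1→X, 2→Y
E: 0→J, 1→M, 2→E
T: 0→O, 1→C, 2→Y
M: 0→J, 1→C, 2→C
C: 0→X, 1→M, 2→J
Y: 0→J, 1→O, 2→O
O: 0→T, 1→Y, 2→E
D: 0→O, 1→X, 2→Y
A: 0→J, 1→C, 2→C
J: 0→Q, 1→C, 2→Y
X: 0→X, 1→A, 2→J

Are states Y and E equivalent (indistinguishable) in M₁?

No

Reachable states from the start: {A,C,E,J,M,O,Q,T,X,Y}. Unreachable: {D} — drop them.
P0 = {A,C,E,M,O,Q,T,X} | {J,Y}.
Refine {A,C,E,M,O,Q,T,X} on symbol 0: members go to different blocks, giving {C,O,Q,T,X} and {A,E,M}.
Refine {C,O,Q,T,X} on symbol 1: members go to different blocks, giving {Q,T} and {C,X} and {O}.
Split {J,Y} by δ(·,0) → {J} and {Y}.
Refine {A,E,M} on symbol 1: members go to different blocks, giving {A,M} and {E}.
No further refinement is possible. Final partition (7 blocks): {Q,T} | {J} | {A,M} | {C,X} | {O} | {Y} | {E}.
Y and E end up in different blocks, so they are distinguishable. For instance, the string 'ε' is accepted from only E.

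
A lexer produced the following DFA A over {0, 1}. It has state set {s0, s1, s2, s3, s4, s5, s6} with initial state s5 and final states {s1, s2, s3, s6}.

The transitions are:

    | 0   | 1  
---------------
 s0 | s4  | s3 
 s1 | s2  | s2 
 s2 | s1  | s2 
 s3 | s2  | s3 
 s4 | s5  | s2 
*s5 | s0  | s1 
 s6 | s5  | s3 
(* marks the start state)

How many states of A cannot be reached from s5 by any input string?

BFS from s5 reaches {s0, s1, s2, s3, s4, s5}; the 1 state(s) s6 are never visited.

1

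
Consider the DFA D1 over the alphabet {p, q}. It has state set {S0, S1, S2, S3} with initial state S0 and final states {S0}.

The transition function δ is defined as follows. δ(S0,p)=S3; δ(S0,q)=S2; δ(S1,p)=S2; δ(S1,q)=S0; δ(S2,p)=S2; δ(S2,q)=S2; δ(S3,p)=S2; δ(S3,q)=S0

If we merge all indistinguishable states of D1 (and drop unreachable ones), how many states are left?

First remove the unreachable states {S1}; 3 states remain.
Initial partition by acceptance: {S0} | {S2,S3}.
Refine {S2,S3} on symbol q: members go to different blocks, giving {S2} and {S3}.
The partition is now stable with 3 blocks: {S0} | {S2} | {S3}.

3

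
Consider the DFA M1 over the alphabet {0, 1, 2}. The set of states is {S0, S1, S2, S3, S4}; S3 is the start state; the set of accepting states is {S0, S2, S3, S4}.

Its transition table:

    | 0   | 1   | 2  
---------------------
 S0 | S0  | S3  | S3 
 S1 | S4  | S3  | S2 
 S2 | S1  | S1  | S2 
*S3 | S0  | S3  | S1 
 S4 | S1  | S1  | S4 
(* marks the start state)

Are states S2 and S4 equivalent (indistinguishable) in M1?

Yes

P0 = {S0,S2,S3,S4} | {S1}.
On input 0, block {S0,S2,S3,S4} splits into {S0,S3} and {S2,S4}.
Split {S0,S3} by δ(·,2) → {S0} and {S3}.
Stable partition: {S0} | {S1} | {S2,S4} | {S3} — 4 equivalence classes.
S2 and S4 lie in the same block of the stable partition, so they are equivalent — no string distinguishes them.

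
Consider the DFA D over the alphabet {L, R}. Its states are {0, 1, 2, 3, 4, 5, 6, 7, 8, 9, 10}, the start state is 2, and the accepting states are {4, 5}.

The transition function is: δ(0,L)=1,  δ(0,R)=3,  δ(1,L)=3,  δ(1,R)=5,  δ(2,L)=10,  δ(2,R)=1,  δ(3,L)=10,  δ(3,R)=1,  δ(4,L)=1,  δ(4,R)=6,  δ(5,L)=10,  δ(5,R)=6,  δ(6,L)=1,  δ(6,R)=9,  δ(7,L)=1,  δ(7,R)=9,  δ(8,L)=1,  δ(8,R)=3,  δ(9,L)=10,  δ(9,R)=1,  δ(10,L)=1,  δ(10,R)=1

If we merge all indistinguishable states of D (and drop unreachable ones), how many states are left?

5

First remove the unreachable states {0,4,7,8}; 7 states remain.
Start with accepting vs non-accepting: {5} | {1,2,3,6,9,10}.
Split {1,2,3,6,9,10} by δ(·,R) → {2,3,6,9,10} and {1}.
Refine {2,3,6,9,10} on symbol L: members go to different blocks, giving {2,3,9} and {6,10}.
On input R, block {6,10} splits into {6} and {10}.
The partition is now stable with 5 blocks: {5} | {2,3,9} | {1} | {6} | {10}.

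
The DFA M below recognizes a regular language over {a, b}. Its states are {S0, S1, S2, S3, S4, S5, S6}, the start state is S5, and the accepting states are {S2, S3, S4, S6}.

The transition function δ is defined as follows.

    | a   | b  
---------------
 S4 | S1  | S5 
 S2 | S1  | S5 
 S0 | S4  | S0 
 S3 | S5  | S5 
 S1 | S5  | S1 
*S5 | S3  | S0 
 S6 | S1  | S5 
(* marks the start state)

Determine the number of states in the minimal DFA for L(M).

States {S2,S6} cannot be reached from the start state, so discard them.
P0 = {S3,S4} | {S0,S1,S5}.
On input a, block {S0,S1,S5} splits into {S0,S5} and {S1}.
On input a, block {S3,S4} splits into {S3} and {S4}.
Refine {S0,S5} on symbol a: members go to different blocks, giving {S0} and {S5}.
The partition is now stable with 5 blocks: {S3} | {S0} | {S1} | {S4} | {S5}.

5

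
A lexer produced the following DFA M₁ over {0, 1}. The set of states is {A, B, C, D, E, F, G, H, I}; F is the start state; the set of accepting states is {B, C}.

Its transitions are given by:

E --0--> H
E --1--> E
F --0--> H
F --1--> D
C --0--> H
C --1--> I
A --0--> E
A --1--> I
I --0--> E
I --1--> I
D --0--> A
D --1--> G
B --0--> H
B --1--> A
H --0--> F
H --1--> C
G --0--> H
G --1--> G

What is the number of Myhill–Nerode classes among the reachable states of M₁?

States {B} cannot be reached from the start state, so discard them.
Start with accepting vs non-accepting: {C} | {A,D,E,F,G,H,I}.
On input 1, block {A,D,E,F,G,H,I} splits into {A,D,E,F,G,I} and {H}.
Split {A,D,E,F,G,I} by δ(·,0) → {A,D,I} and {E,F,G}.
Refine {A,D,I} on symbol 0: members go to different blocks, giving {A,I} and {D}.
Split {E,F,G} by δ(·,1) → {E,G} and {F}.
The partition is now stable with 6 blocks: {C} | {A,I} | {H} | {E,G} | {D} | {F}.

6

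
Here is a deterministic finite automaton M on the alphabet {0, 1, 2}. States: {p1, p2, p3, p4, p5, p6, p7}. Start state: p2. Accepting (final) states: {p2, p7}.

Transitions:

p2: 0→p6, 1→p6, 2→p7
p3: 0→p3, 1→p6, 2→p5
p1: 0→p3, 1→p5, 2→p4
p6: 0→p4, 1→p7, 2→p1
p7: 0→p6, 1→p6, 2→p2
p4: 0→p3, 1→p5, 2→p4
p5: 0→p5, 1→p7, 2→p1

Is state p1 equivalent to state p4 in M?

Yes

Start with accepting vs non-accepting: {p2,p7} | {p1,p3,p4,p5,p6}.
Split {p1,p3,p4,p5,p6} by δ(·,1) → {p1,p3,p4} and {p5,p6}.
On input 2, block {p1,p3,p4} splits into {p1,p4} and {p3}.
On input 0, block {p5,p6} splits into {p5} and {p6}.
The partition is now stable with 5 blocks: {p2,p7} | {p1,p4} | {p5} | {p3} | {p6}.
p1 and p4 lie in the same block of the stable partition, so they are equivalent — no string distinguishes them.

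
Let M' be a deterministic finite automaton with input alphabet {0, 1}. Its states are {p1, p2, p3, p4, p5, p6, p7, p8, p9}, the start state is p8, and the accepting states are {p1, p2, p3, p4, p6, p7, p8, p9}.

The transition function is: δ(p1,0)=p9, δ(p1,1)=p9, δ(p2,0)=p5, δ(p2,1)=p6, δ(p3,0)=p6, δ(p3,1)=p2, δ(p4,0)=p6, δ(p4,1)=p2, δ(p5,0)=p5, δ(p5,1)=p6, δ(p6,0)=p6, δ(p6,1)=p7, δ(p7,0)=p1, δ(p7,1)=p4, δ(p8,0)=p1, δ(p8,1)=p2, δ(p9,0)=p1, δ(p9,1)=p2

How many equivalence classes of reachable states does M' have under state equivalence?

Reachable states from the start: {p1,p2,p4,p5,p6,p7,p8,p9}. Unreachable: {p3} — drop them.
Initial partition by acceptance: {p1,p2,p4,p6,p7,p8,p9} | {p5}.
Refine {p1,p2,p4,p6,p7,p8,p9} on symbol 0: members go to different blocks, giving {p1,p4,p6,p7,p8,p9} and {p2}.
On input 1, block {p1,p4,p6,p7,p8,p9} splits into {p1,p6,p7} and {p4,p8,p9}.
On input 0, block {p1,p6,p7} splits into {p6,p7} and {p1}.
Refine {p6,p7} on symbol 0: members go to different blocks, giving {p6} and {p7}.
On input 0, block {p4,p8,p9} splits into {p8,p9} and {p4}.
No further refinement is possible. Final partition (7 blocks): {p6} | {p5} | {p2} | {p8,p9} | {p1} | {p7} | {p4}.

7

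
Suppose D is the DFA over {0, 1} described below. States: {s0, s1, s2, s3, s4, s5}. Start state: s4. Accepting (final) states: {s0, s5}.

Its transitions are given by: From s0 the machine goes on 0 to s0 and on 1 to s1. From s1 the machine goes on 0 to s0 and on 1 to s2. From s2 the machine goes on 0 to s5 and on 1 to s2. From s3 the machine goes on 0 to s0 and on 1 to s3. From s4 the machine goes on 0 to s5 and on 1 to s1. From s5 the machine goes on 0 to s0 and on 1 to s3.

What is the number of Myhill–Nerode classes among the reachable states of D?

2

Every state is reachable, so we keep all 6.
P0 = {s0,s5} | {s1,s2,s3,s4}.
No further refinement is possible. Final partition (2 blocks): {s0,s5} | {s1,s2,s3,s4}.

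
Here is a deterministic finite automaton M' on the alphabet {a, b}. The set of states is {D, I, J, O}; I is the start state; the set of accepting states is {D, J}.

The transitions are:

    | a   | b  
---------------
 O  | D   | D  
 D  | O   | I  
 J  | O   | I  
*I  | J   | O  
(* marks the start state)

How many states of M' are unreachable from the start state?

0

A breadth-first search from the start state visits every state.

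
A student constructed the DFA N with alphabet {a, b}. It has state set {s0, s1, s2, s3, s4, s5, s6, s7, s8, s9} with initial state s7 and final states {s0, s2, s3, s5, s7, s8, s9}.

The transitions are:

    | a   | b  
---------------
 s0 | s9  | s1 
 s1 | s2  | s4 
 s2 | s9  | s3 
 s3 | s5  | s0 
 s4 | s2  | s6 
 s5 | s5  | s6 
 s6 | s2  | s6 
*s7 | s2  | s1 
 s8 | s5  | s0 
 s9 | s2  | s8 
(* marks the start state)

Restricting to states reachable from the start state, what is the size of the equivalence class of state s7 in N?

Initial partition by acceptance: {s0,s2,s3,s5,s7,s8,s9} | {s1,s4,s6}.
Split {s0,s2,s3,s5,s7,s8,s9} by δ(·,b) → {s2,s3,s8,s9} and {s0,s5,s7}.
Split {s2,s3,s8,s9} by δ(·,a) → {s2,s9} and {s3,s8}.
On input a, block {s0,s5,s7} splits into {s0,s7} and {s5}.
The partition is now stable with 5 blocks: {s2,s9} | {s1,s4,s6} | {s0,s7} | {s3,s8} | {s5}.
State s7 belongs to the block {s0,s7}, which has 2 states.

2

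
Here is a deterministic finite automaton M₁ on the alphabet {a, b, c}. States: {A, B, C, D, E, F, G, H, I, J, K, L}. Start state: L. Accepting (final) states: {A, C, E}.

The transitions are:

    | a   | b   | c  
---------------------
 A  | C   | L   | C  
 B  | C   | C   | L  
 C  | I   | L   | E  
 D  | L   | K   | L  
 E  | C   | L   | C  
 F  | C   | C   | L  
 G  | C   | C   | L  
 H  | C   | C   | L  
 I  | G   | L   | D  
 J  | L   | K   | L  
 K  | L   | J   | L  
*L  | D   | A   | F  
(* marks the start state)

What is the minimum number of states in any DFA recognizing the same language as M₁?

First remove the unreachable states {B,H}; 10 states remain.
Start with accepting vs non-accepting: {A,C,E} | {D,F,G,I,J,K,L}.
Refine {A,C,E} on symbol a: members go to different blocks, giving {A,E} and {C}.
On input a, block {D,F,G,I,J,K,L} splits into {D,I,J,K,L} and {F,G}.
Split {D,I,J,K,L} by δ(·,a) → {D,J,K,L} and {I}.
Refine {D,J,K,L} on symbol b: members go to different blocks, giving {D,J,K} and {L}.
Stable partition: {A,E} | {D,J,K} | {C} | {F,G} | {I} | {L} — 6 equivalence classes.

6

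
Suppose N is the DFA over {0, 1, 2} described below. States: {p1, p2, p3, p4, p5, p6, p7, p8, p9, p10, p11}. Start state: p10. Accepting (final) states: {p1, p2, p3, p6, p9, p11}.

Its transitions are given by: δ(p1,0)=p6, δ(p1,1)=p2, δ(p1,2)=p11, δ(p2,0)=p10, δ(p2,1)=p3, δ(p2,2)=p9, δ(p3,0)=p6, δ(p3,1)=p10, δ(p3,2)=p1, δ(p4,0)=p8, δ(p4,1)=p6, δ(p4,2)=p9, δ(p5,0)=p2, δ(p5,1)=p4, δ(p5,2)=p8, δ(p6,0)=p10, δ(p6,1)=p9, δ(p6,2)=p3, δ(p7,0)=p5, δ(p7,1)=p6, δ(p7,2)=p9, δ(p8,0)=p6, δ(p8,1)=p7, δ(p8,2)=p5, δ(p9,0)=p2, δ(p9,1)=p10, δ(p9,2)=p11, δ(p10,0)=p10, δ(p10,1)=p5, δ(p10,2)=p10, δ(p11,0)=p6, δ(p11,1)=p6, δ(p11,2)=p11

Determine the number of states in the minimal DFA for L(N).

6

All states are reachable from the start state.
Initial partition by acceptance: {p1,p2,p3,p6,p9,p11} | {p4,p5,p7,p8,p10}.
Refine {p1,p2,p3,p6,p9,p11} on symbol 0: members go to different blocks, giving {p1,p3,p9,p11} and {p2,p6}.
On input 1, block {p1,p3,p9,p11} splits into {p1,p11} and {p3,p9}.
Refine {p4,p5,p7,p8,p10} on symbol 0: members go to different blocks, giving {p4,p7,p10} and {p5,p8}.
On input 0, block {p4,p7,p10} splits into {p4,p7} and {p10}.
The partition is now stable with 6 blocks: {p1,p11} | {p4,p7} | {p2,p6} | {p3,p9} | {p5,p8} | {p10}.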